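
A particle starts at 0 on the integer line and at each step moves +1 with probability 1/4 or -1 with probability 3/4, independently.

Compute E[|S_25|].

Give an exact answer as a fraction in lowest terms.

Answer: 880416350563975/70368744177664

Derivation:
S_25 takes values m ≡ 1 (mod 2) with |m| ≤ 25; P(S_25=m) = C(25,(25+m)/2) · (1/4)^((25+m)/2) · (3/4)^((25-m)/2).
Distribution: P(S=-25)=847288609443/1125899906842624, P(S=-23)=7060738412025/1125899906842624, P(S=-21)=7060738412025/281474976710656, P(S=-19)=18044109275175/281474976710656, P(S=-17)=66161734008975/562949953421312, P(S=-15)=92626427612565/562949953421312, P(S=-13)=51459126451425/281474976710656, P(S=-11)=46558257265575/281474976710656, P(S=-9)=139674771796725/1125899906842624, P(S=-7)=87943374834975/1125899906842624, P(S=-5)=5862891655665/140737488355328, P(S=-3)=2664950752575/140737488355328, P(S=-1)=2072739474225/281474976710656, P(S=1)=690913158075/281474976710656, P(S=3)=98701879725/140737488355328, P(S=5)=24127126155/140737488355328, P(S=7)=40211876925/1125899906842624, P(S=9)=7096213575/1125899906842624, P(S=11)=262822725/281474976710656, P(S=13)=32276475/281474976710656, P(S=15)=6455295/562949953421312, P(S=17)=512325/562949953421312, P(S=19)=15525/281474976710656, P(S=21)=675/281474976710656, P(S=23)=75/1125899906842624, P(S=25)=1/1125899906842624
E[|S_25|] = Σ_m |m|·P(S_25=m) = 880416350563975/70368744177664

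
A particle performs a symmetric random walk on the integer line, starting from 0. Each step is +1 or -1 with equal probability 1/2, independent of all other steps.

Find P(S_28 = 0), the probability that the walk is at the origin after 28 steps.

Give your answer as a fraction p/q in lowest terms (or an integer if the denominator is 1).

Answer: 5014575/33554432

Derivation:
To return to 0 after 28 steps: need exactly 14 steps of +1 and 14 of -1.
Favorable paths: C(28,14) = 40116600
Total paths: 2^28 = 268435456
P = 40116600/268435456 = 5014575/33554432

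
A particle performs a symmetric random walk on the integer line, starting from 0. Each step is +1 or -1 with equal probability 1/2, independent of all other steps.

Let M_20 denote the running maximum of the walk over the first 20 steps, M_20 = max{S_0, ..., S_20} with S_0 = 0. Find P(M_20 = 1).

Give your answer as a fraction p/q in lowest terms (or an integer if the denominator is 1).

Answer: 20995/131072

Derivation:
Let M_20 = max(S_0,...,S_20). Use the reflection principle: for j ≥ 1, #{paths with M_20 ≥ j} = #{S_20 ≥ j} + #{S_20 ≥ j+1}.
By reflection, #{M_20 ≥ 1} = #{S_20 ≥ 1} + #{S_20 ≥ 2} = 431910 + 431910 = 863820.
#{M_20 ≥ 2} = #{S_20 ≥ 2} + #{S_20 ≥ 3} = 431910 + 263950 = 695860.
#{M_20 = 1} = 863820 - 695860 = 167960.
P(M_20 = 1) = 167960/1048576 = 20995/131072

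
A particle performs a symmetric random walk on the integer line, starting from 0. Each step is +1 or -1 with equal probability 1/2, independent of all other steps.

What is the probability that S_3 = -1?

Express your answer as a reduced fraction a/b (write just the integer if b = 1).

To reach position -1 after 3 steps: need 1 step of +1 and 2 of -1.
Favorable paths: C(3,1) = 3
Total paths: 2^3 = 8
P = 3/8 = 3/8

Answer: 3/8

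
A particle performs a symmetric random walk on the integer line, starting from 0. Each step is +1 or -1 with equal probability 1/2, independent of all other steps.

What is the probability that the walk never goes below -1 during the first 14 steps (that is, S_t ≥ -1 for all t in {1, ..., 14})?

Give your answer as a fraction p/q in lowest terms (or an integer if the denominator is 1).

Let f(t,s) = #length-t paths at position s with S_1..S_t all ≥ -1.
f(t,s) = f(t-1,s-1) + f(t-1,s+1) for s ≥ -1; f(t,s) = 0 for s < -1.
t=0: f(0,0)=1
t=1: f(1,-1)=1 f(1,1)=1
t=2: f(2,0)=2 f(2,2)=1
t=3: f(3,-1)=2 f(3,1)=3 f(3,3)=1
t=4: f(4,0)=5 f(4,2)=4 f(4,4)=1
t=5: f(5,-1)=5 f(5,1)=9 f(5,3)=5 f(5,5)=1
t=6: f(6,0)=14 f(6,2)=14 f(6,4)=6 f(6,6)=1
t=7: f(7,-1)=14 f(7,1)=28 f(7,3)=20 f(7,5)=7 f(7,7)=1
t=8: f(8,0)=42 f(8,2)=48 f(8,4)=27 f(8,6)=8 f(8,8)=1
t=9: f(9,-1)=42 f(9,1)=90 f(9,3)=75 f(9,5)=35 f(9,7)=9 f(9,9)=1
t=10: f(10,0)=132 f(10,2)=165 f(10,4)=110 f(10,6)=44 f(10,8)=10 f(10,10)=1
t=11: f(11,-1)=132 f(11,1)=297 f(11,3)=275 f(11,5)=154 f(11,7)=54 f(11,9)=11 f(11,11)=1
t=12: f(12,0)=429 f(12,2)=572 f(12,4)=429 f(12,6)=208 f(12,8)=65 f(12,10)=12 f(12,12)=1
t=13: f(13,-1)=429 f(13,1)=1001 f(13,3)=1001 f(13,5)=637 f(13,7)=273 f(13,9)=77 f(13,11)=13 f(13,13)=1
t=14: f(14,0)=1430 f(14,2)=2002 f(14,4)=1638 f(14,6)=910 f(14,8)=350 f(14,10)=90 f(14,12)=14 f(14,14)=1
Σ_s f(14,s) = 6435
P = 6435/16384 = 6435/16384

Answer: 6435/16384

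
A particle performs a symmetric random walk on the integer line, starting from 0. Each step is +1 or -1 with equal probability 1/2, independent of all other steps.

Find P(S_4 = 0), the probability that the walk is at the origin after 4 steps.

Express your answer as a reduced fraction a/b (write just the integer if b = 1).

Answer: 3/8

Derivation:
To return to 0 after 4 steps: need exactly 2 steps of +1 and 2 of -1.
Favorable paths: C(4,2) = 6
Total paths: 2^4 = 16
P = 6/16 = 3/8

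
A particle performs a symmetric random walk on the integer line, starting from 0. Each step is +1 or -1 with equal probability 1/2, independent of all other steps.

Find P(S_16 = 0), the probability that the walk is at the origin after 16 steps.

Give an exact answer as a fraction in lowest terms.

Answer: 6435/32768

Derivation:
To return to 0 after 16 steps: need exactly 8 steps of +1 and 8 of -1.
Favorable paths: C(16,8) = 12870
Total paths: 2^16 = 65536
P = 12870/65536 = 6435/32768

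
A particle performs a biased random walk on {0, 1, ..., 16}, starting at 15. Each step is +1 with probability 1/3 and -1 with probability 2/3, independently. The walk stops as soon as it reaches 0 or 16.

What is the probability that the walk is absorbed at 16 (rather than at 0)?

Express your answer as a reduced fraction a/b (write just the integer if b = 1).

Biased walk: p = 1/3, q = 2/3, r = q/p = 2
Gambler's ruin: P(hit 16 before 0 | start at 15) = (1 - r^a)/(1 - r^N)
r^15 = 32768; r^16 = 65536
P = (1 - 32768) / (1 - 65536) = -32767 / -65535 = 32767/65535

Answer: 32767/65535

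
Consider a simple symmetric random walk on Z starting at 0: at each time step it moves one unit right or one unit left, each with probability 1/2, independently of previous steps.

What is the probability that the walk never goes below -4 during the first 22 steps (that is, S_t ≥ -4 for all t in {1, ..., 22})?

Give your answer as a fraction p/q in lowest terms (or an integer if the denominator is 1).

Let f(t,s) = #length-t paths at position s with S_1..S_t all ≥ -4.
f(t,s) = f(t-1,s-1) + f(t-1,s+1) for s ≥ -4; f(t,s) = 0 for s < -4.
t=0: f(0,0)=1
t=1: f(1,-1)=1 f(1,1)=1
t=2: f(2,-2)=1 f(2,0)=2 f(2,2)=1
t=3: f(3,-3)=1 f(3,-1)=3 f(3,1)=3 f(3,3)=1
t=4: f(4,-4)=1 f(4,-2)=4 f(4,0)=6 f(4,2)=4 f(4,4)=1
t=5: f(5,-3)=5 f(5,-1)=10 f(5,1)=10 f(5,3)=5 f(5,5)=1
t=6: f(6,-4)=5 f(6,-2)=15 f(6,0)=20 f(6,2)=15 f(6,4)=6 f(6,6)=1
t=7: f(7,-3)=20 f(7,-1)=35 f(7,1)=35 f(7,3)=21 f(7,5)=7 f(7,7)=1
t=8: f(8,-4)=20 f(8,-2)=55 f(8,0)=70 f(8,2)=56 f(8,4)=28 f(8,6)=8 f(8,8)=1
t=9: f(9,-3)=75 f(9,-1)=125 f(9,1)=126 f(9,3)=84 f(9,5)=36 f(9,7)=9 f(9,9)=1
t=10: f(10,-4)=75 f(10,-2)=200 f(10,0)=251 f(10,2)=210 f(10,4)=120 f(10,6)=45 f(10,8)=10 f(10,10)=1
t=11: f(11,-3)=275 f(11,-1)=451 f(11,1)=461 f(11,3)=330 f(11,5)=165 f(11,7)=55 f(11,9)=11 f(11,11)=1
t=12: f(12,-4)=275 f(12,-2)=726 f(12,0)=912 f(12,2)=791 f(12,4)=495 f(12,6)=220 f(12,8)=66 f(12,10)=12 f(12,12)=1
t=13: f(13,-3)=1001 f(13,-1)=1638 f(13,1)=1703 f(13,3)=1286 f(13,5)=715 f(13,7)=286 f(13,9)=78 f(13,11)=13 f(13,13)=1
t=14: f(14,-4)=1001 f(14,-2)=2639 f(14,0)=3341 f(14,2)=2989 f(14,4)=2001 f(14,6)=1001 f(14,8)=364 f(14,10)=91 f(14,12)=14 f(14,14)=1
t=15: f(15,-3)=3640 f(15,-1)=5980 f(15,1)=6330 f(15,3)=4990 f(15,5)=3002 f(15,7)=1365 f(15,9)=455 f(15,11)=105 f(15,13)=15 f(15,15)=1
t=16: f(16,-4)=3640 f(16,-2)=9620 f(16,0)=12310 f(16,2)=11320 f(16,4)=7992 f(16,6)=4367 f(16,8)=1820 f(16,10)=560 f(16,12)=120 f(16,14)=16 f(16,16)=1
t=17: f(17,-3)=13260 f(17,-1)=21930 f(17,1)=23630 f(17,3)=19312 f(17,5)=12359 f(17,7)=6187 f(17,9)=2380 f(17,11)=680 f(17,13)=136 f(17,15)=17 f(17,17)=1
t=18: f(18,-4)=13260 f(18,-2)=35190 f(18,0)=45560 f(18,2)=42942 f(18,4)=31671 f(18,6)=18546 f(18,8)=8567 f(18,10)=3060 f(18,12)=816 f(18,14)=153 f(18,16)=18 f(18,18)=1
t=19: f(19,-3)=48450 f(19,-1)=80750 f(19,1)=88502 f(19,3)=74613 f(19,5)=50217 f(19,7)=27113 f(19,9)=11627 f(19,11)=3876 f(19,13)=969 f(19,15)=171 f(19,17)=19 f(19,19)=1
t=20: f(20,-4)=48450 f(20,-2)=129200 f(20,0)=169252 f(20,2)=163115 f(20,4)=124830 f(20,6)=77330 f(20,8)=38740 f(20,10)=15503 f(20,12)=4845 f(20,14)=1140 f(20,16)=190 f(20,18)=20 f(20,20)=1
t=21: f(21,-3)=177650 f(21,-1)=298452 f(21,1)=332367 f(21,3)=287945 f(21,5)=202160 f(21,7)=116070 f(21,9)=54243 f(21,11)=20348 f(21,13)=5985 f(21,15)=1330 f(21,17)=210 f(21,19)=21 f(21,21)=1
t=22: f(22,-4)=177650 f(22,-2)=476102 f(22,0)=630819 f(22,2)=620312 f(22,4)=490105 f(22,6)=318230 f(22,8)=170313 f(22,10)=74591 f(22,12)=26333 f(22,14)=7315 f(22,16)=1540 f(22,18)=231 f(22,20)=22 f(22,22)=1
Σ_s f(22,s) = 2993564
P = 2993564/4194304 = 748391/1048576

Answer: 748391/1048576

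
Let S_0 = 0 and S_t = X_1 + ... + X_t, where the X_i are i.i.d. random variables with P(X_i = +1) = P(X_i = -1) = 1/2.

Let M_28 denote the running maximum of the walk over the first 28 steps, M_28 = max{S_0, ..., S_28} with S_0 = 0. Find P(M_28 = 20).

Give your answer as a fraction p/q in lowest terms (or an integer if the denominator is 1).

Let M_28 = max(S_0,...,S_28). Use the reflection principle: for j ≥ 1, #{paths with M_28 ≥ j} = #{S_28 ≥ j} + #{S_28 ≥ j+1}.
By reflection, #{M_28 ≥ 20} = #{S_28 ≥ 20} + #{S_28 ≥ 21} = 24158 + 3683 = 27841.
#{M_28 ≥ 21} = #{S_28 ≥ 21} + #{S_28 ≥ 22} = 3683 + 3683 = 7366.
#{M_28 = 20} = 27841 - 7366 = 20475.
P(M_28 = 20) = 20475/268435456 = 20475/268435456

Answer: 20475/268435456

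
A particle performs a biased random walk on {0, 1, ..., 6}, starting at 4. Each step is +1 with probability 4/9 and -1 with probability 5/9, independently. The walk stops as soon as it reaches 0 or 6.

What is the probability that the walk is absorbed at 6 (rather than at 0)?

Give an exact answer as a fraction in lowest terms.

Answer: 656/1281

Derivation:
Biased walk: p = 4/9, q = 5/9, r = q/p = 5/4
Gambler's ruin: P(hit 6 before 0 | start at 4) = (1 - r^a)/(1 - r^N)
r^4 = 625/256; r^6 = 15625/4096
P = (1 - 625/256) / (1 - 15625/4096) = -369/256 / -11529/4096 = 656/1281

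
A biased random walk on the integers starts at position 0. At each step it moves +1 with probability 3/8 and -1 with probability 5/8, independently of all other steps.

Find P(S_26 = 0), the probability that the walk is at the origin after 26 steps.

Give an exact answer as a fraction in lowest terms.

To be at 0 after 26 steps: need exactly 13 steps of +1 and 13 of -1.
Number of such sequences: C(26,13) = 10400600
Each has probability (3/8)^13 · (5/8)^13 = 1946195068359375/302231454903657293676544
P = 10400600 · 1946195068359375/302231454903657293676544 = 2530199553497314453125/37778931862957161709568

Answer: 2530199553497314453125/37778931862957161709568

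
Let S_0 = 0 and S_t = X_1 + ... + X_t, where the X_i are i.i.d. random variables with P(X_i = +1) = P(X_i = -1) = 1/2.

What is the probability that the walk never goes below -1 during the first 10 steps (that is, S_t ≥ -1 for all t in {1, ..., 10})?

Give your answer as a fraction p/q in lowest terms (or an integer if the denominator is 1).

Answer: 231/512

Derivation:
Let f(t,s) = #length-t paths at position s with S_1..S_t all ≥ -1.
f(t,s) = f(t-1,s-1) + f(t-1,s+1) for s ≥ -1; f(t,s) = 0 for s < -1.
t=0: f(0,0)=1
t=1: f(1,-1)=1 f(1,1)=1
t=2: f(2,0)=2 f(2,2)=1
t=3: f(3,-1)=2 f(3,1)=3 f(3,3)=1
t=4: f(4,0)=5 f(4,2)=4 f(4,4)=1
t=5: f(5,-1)=5 f(5,1)=9 f(5,3)=5 f(5,5)=1
t=6: f(6,0)=14 f(6,2)=14 f(6,4)=6 f(6,6)=1
t=7: f(7,-1)=14 f(7,1)=28 f(7,3)=20 f(7,5)=7 f(7,7)=1
t=8: f(8,0)=42 f(8,2)=48 f(8,4)=27 f(8,6)=8 f(8,8)=1
t=9: f(9,-1)=42 f(9,1)=90 f(9,3)=75 f(9,5)=35 f(9,7)=9 f(9,9)=1
t=10: f(10,0)=132 f(10,2)=165 f(10,4)=110 f(10,6)=44 f(10,8)=10 f(10,10)=1
Σ_s f(10,s) = 462
P = 462/1024 = 231/512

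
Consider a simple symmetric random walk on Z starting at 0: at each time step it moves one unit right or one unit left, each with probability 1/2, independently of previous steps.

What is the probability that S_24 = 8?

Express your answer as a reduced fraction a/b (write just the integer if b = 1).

Answer: 735471/16777216

Derivation:
To reach position 8 after 24 steps: need 16 steps of +1 and 8 of -1.
Favorable paths: C(24,16) = 735471
Total paths: 2^24 = 16777216
P = 735471/16777216 = 735471/16777216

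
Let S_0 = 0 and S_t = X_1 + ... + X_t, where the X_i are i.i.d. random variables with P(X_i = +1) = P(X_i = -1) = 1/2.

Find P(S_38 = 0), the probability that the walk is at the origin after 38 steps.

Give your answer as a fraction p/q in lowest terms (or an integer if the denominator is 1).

Answer: 4418157975/34359738368

Derivation:
To return to 0 after 38 steps: need exactly 19 steps of +1 and 19 of -1.
Favorable paths: C(38,19) = 35345263800
Total paths: 2^38 = 274877906944
P = 35345263800/274877906944 = 4418157975/34359738368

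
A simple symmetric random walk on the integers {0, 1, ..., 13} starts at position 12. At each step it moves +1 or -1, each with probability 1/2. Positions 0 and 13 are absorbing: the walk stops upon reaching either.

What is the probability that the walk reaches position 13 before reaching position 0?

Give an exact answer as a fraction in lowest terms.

Symmetric walk (p = 1/2): the harmonic-function argument gives P(hit 13 before 0 | start at 12) = a/N.
P = 12/13 = 12/13

Answer: 12/13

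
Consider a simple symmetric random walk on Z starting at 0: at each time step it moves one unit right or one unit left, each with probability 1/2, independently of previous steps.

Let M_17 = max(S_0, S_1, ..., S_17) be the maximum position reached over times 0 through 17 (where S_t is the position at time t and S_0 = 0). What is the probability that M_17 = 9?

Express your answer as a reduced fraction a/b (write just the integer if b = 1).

Let M_17 = max(S_0,...,S_17). Use the reflection principle: for j ≥ 1, #{paths with M_17 ≥ j} = #{S_17 ≥ j} + #{S_17 ≥ j+1}.
By reflection, #{M_17 ≥ 9} = #{S_17 ≥ 9} + #{S_17 ≥ 10} = 3214 + 834 = 4048.
#{M_17 ≥ 10} = #{S_17 ≥ 10} + #{S_17 ≥ 11} = 834 + 834 = 1668.
#{M_17 = 9} = 4048 - 1668 = 2380.
P(M_17 = 9) = 2380/131072 = 595/32768

Answer: 595/32768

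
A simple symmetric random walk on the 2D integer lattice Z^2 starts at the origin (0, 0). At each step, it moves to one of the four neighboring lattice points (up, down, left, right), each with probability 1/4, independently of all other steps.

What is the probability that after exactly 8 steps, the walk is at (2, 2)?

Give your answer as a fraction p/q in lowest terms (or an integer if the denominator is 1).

Answer: 245/8192

Derivation:
Let h be the number of horizontal steps (so 8-h are vertical). To end at (2,2) need (h+2)/2 right-steps and ((8-h)+2)/2 up-steps.
Sum over h with 2 ≤ h ≤ 6, h ≡ 0 (mod 2), 8-h ≡ 0 (mod 2):
h=2: C(8,2)·C(2,2)·C(6,4) = 28·1·15 = 420
h=4: C(8,4)·C(4,3)·C(4,3) = 70·4·4 = 1120
h=6: C(8,6)·C(6,4)·C(2,2) = 28·15·1 = 420
Total favorable: 1960
Total paths: 4^8 = 65536
P = 1960/65536 = 245/8192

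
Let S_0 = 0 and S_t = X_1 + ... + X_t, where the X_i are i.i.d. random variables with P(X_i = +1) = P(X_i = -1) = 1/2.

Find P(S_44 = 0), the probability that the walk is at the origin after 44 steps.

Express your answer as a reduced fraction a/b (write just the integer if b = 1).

Answer: 263012370465/2199023255552

Derivation:
To return to 0 after 44 steps: need exactly 22 steps of +1 and 22 of -1.
Favorable paths: C(44,22) = 2104098963720
Total paths: 2^44 = 17592186044416
P = 2104098963720/17592186044416 = 263012370465/2199023255552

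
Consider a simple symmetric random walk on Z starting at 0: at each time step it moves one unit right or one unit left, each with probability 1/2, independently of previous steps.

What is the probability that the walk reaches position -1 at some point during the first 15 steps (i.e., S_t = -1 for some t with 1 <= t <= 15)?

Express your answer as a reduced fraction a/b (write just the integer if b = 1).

Count via complement. Let g(t,s) = #length-t paths at position s with S_1..S_t all ≠ -1.
g(t,s) = g(t-1,s-1) + g(t-1,s+1) for s ≠ -1; g(t,-1) = 0.
t=0: g(0,0)=1
t=1: g(1,1)=1
t=2: g(2,0)=1 g(2,2)=1
t=3: g(3,1)=2 g(3,3)=1
t=4: g(4,0)=2 g(4,2)=3 g(4,4)=1
t=5: g(5,1)=5 g(5,3)=4 g(5,5)=1
t=6: g(6,0)=5 g(6,2)=9 g(6,4)=5 g(6,6)=1
t=7: g(7,1)=14 g(7,3)=14 g(7,5)=6 g(7,7)=1
t=8: g(8,0)=14 g(8,2)=28 g(8,4)=20 g(8,6)=7 g(8,8)=1
t=9: g(9,1)=42 g(9,3)=48 g(9,5)=27 g(9,7)=8 g(9,9)=1
t=10: g(10,0)=42 g(10,2)=90 g(10,4)=75 g(10,6)=35 g(10,8)=9 g(10,10)=1
t=11: g(11,1)=132 g(11,3)=165 g(11,5)=110 g(11,7)=44 g(11,9)=10 g(11,11)=1
t=12: g(12,0)=132 g(12,2)=297 g(12,4)=275 g(12,6)=154 g(12,8)=54 g(12,10)=11 g(12,12)=1
t=13: g(13,1)=429 g(13,3)=572 g(13,5)=429 g(13,7)=208 g(13,9)=65 g(13,11)=12 g(13,13)=1
t=14: g(14,0)=429 g(14,2)=1001 g(14,4)=1001 g(14,6)=637 g(14,8)=273 g(14,10)=77 g(14,12)=13 g(14,14)=1
t=15: g(15,1)=1430 g(15,3)=2002 g(15,5)=1638 g(15,7)=910 g(15,9)=350 g(15,11)=90 g(15,13)=14 g(15,15)=1
Paths never hitting -1: Σ_s g(15,s) = 6435
Paths hitting -1: 2^15 - 6435 = 26333
P = 26333/32768 = 26333/32768

Answer: 26333/32768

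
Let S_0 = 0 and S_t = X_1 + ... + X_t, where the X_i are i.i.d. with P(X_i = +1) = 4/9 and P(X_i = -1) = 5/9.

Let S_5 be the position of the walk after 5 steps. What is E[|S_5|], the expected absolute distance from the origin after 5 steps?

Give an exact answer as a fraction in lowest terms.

Answer: 12605/6561

Derivation:
S_5 takes values m ≡ 1 (mod 2) with |m| ≤ 5; P(S_5=m) = C(5,(5+m)/2) · (4/9)^((5+m)/2) · (5/9)^((5-m)/2).
Distribution: P(S=-5)=3125/59049, P(S=-3)=12500/59049, P(S=-1)=20000/59049, P(S=1)=16000/59049, P(S=3)=6400/59049, P(S=5)=1024/59049
E[|S_5|] = Σ_m |m|·P(S_5=m) = 12605/6561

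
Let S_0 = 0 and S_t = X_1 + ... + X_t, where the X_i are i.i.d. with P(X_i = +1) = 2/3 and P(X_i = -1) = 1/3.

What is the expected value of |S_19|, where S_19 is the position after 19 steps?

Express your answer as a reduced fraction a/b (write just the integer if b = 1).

Answer: 2556256903/387420489

Derivation:
S_19 takes values m ≡ 1 (mod 2) with |m| ≤ 19; P(S_19=m) = C(19,(19+m)/2) · (2/3)^((19+m)/2) · (1/3)^((19-m)/2).
Distribution: P(S=-19)=1/1162261467, P(S=-17)=38/1162261467, P(S=-15)=76/129140163, P(S=-13)=2584/387420489, P(S=-11)=20672/387420489, P(S=-9)=41344/129140163, P(S=-7)=578816/387420489, P(S=-5)=2149888/387420489, P(S=-3)=2149888/129140163, P(S=-1)=47297536/1162261467, P(S=1)=94595072/1162261467, P(S=3)=17199104/129140163, P(S=5)=68796416/387420489, P(S=7)=74088448/387420489, P(S=9)=21168128/129140163, P(S=11)=42336256/387420489, P(S=13)=21168128/387420489, P(S=15)=2490368/129140163, P(S=17)=4980736/1162261467, P(S=19)=524288/1162261467
E[|S_19|] = Σ_m |m|·P(S_19=m) = 2556256903/387420489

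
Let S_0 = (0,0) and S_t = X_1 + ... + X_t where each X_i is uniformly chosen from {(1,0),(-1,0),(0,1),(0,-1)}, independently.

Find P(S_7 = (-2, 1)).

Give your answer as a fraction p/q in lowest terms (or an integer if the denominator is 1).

Let h be the number of horizontal steps (so 7-h are vertical). To end at (-2,1) need (h-2)/2 right-steps and ((7-h)+1)/2 up-steps.
Sum over h with 2 ≤ h ≤ 6, h ≡ 0 (mod 2), 7-h ≡ 1 (mod 2):
h=2: C(7,2)·C(2,0)·C(5,3) = 21·1·10 = 210
h=4: C(7,4)·C(4,1)·C(3,2) = 35·4·3 = 420
h=6: C(7,6)·C(6,2)·C(1,1) = 7·15·1 = 105
Total favorable: 735
Total paths: 4^7 = 16384
P = 735/16384 = 735/16384

Answer: 735/16384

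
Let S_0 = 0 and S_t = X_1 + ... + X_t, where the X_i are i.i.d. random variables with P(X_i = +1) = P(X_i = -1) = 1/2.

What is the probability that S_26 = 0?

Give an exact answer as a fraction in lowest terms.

To return to 0 after 26 steps: need exactly 13 steps of +1 and 13 of -1.
Favorable paths: C(26,13) = 10400600
Total paths: 2^26 = 67108864
P = 10400600/67108864 = 1300075/8388608

Answer: 1300075/8388608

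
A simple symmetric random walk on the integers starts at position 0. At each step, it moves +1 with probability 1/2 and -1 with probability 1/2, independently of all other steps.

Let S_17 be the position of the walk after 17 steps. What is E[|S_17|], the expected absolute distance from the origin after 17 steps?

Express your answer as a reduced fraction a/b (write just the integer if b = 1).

Answer: 109395/32768

Derivation:
S_17 takes values m ≡ 1 (mod 2) with |m| ≤ 17; P(S_17=m) = C(17,(17+m)/2)/2^17.
Total paths: 2^17 = 131072
Distribution: P(S=-17)=1/131072, P(S=-15)=17/131072, P(S=-13)=136/131072, P(S=-11)=680/131072, P(S=-9)=2380/131072, P(S=-7)=6188/131072, P(S=-5)=12376/131072, P(S=-3)=19448/131072, P(S=-1)=24310/131072, P(S=1)=24310/131072, P(S=3)=19448/131072, P(S=5)=12376/131072, P(S=7)=6188/131072, P(S=9)=2380/131072, P(S=11)=680/131072, P(S=13)=136/131072, P(S=15)=17/131072, P(S=17)=1/131072
E[|S_17|] = Σ_m |m|·P(S_17=m) = 437580/131072 = 109395/32768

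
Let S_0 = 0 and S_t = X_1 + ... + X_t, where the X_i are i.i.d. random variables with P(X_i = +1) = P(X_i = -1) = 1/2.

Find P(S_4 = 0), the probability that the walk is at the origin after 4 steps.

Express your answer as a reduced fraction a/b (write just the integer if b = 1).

To return to 0 after 4 steps: need exactly 2 steps of +1 and 2 of -1.
Favorable paths: C(4,2) = 6
Total paths: 2^4 = 16
P = 6/16 = 3/8

Answer: 3/8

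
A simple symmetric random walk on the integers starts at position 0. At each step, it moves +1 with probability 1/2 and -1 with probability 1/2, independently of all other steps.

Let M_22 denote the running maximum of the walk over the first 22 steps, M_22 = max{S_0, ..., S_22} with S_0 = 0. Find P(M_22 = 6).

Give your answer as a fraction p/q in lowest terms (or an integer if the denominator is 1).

Let M_22 = max(S_0,...,S_22). Use the reflection principle: for j ≥ 1, #{paths with M_22 ≥ j} = #{S_22 ≥ j} + #{S_22 ≥ j+1}.
By reflection, #{M_22 ≥ 6} = #{S_22 ≥ 6} + #{S_22 ≥ 7} = 600370 + 280600 = 880970.
#{M_22 ≥ 7} = #{S_22 ≥ 7} + #{S_22 ≥ 8} = 280600 + 280600 = 561200.
#{M_22 = 6} = 880970 - 561200 = 319770.
P(M_22 = 6) = 319770/4194304 = 159885/2097152

Answer: 159885/2097152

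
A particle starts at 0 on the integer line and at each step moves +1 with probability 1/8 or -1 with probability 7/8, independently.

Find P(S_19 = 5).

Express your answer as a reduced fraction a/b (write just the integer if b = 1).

Answer: 10374171171/36028797018963968

Derivation:
To reach position 5 after 19 steps: need 12 steps of +1 and 7 steps of -1.
Number of such sequences: C(19,12) = 50388
Each has probability (1/8)^12 · (7/8)^7 = 823543/144115188075855872
P = 50388 · 823543/144115188075855872 = 10374171171/36028797018963968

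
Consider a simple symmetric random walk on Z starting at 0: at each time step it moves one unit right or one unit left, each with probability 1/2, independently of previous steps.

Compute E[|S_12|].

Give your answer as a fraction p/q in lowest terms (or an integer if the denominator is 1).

S_12 takes values m ≡ 0 (mod 2) with |m| ≤ 12; P(S_12=m) = C(12,(12+m)/2)/2^12.
Total paths: 2^12 = 4096
Distribution: P(S=-12)=1/4096, P(S=-10)=12/4096, P(S=-8)=66/4096, P(S=-6)=220/4096, P(S=-4)=495/4096, P(S=-2)=792/4096, P(S=0)=924/4096, P(S=2)=792/4096, P(S=4)=495/4096, P(S=6)=220/4096, P(S=8)=66/4096, P(S=10)=12/4096, P(S=12)=1/4096
E[|S_12|] = Σ_m |m|·P(S_12=m) = 11088/4096 = 693/256

Answer: 693/256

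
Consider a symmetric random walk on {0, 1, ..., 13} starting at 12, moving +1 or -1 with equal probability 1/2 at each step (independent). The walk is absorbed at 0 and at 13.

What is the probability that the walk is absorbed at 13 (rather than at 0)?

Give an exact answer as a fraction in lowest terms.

Answer: 12/13

Derivation:
Symmetric walk (p = 1/2): the harmonic-function argument gives P(hit 13 before 0 | start at 12) = a/N.
P = 12/13 = 12/13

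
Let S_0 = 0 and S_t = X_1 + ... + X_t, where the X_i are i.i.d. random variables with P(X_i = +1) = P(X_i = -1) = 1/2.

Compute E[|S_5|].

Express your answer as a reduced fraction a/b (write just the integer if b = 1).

Answer: 15/8

Derivation:
S_5 takes values m ≡ 1 (mod 2) with |m| ≤ 5; P(S_5=m) = C(5,(5+m)/2)/2^5.
Total paths: 2^5 = 32
Distribution: P(S=-5)=1/32, P(S=-3)=5/32, P(S=-1)=10/32, P(S=1)=10/32, P(S=3)=5/32, P(S=5)=1/32
E[|S_5|] = Σ_m |m|·P(S_5=m) = 60/32 = 15/8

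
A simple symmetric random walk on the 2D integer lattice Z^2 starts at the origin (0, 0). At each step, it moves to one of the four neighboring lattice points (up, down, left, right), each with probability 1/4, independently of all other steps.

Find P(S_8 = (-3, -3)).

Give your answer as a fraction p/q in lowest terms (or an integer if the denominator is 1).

Let h be the number of horizontal steps (so 8-h are vertical). To end at (-3,-3) need (h-3)/2 right-steps and ((8-h)-3)/2 up-steps.
Sum over h with 3 ≤ h ≤ 5, h ≡ 1 (mod 2), 8-h ≡ 1 (mod 2):
h=3: C(8,3)·C(3,0)·C(5,1) = 56·1·5 = 280
h=5: C(8,5)·C(5,1)·C(3,0) = 56·5·1 = 280
Total favorable: 560
Total paths: 4^8 = 65536
P = 560/65536 = 35/4096

Answer: 35/4096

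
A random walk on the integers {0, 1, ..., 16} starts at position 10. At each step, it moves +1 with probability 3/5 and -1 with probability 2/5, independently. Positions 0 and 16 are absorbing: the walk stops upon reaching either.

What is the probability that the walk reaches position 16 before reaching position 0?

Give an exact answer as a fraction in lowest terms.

Biased walk: p = 3/5, q = 2/5, r = q/p = 2/3
Gambler's ruin: P(hit 16 before 0 | start at 10) = (1 - r^a)/(1 - r^N)
r^10 = 1024/59049; r^16 = 65536/43046721
P = (1 - 1024/59049) / (1 - 65536/43046721) = 58025/59049 / 42981185/43046721 = 8460045/8596237

Answer: 8460045/8596237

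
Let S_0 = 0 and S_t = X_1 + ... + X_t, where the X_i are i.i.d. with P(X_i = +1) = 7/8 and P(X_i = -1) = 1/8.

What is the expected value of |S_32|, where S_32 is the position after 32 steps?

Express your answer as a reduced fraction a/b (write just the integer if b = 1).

Answer: 29710561157858183549470301187/1237940039285380274899124224

Derivation:
S_32 takes values m ≡ 0 (mod 2) with |m| ≤ 32; P(S_32=m) = C(32,(32+m)/2) · (7/8)^((32+m)/2) · (1/8)^((32-m)/2).
Distribution: P(S=-32)=1/79228162514264337593543950336, P(S=-30)=7/2475880078570760549798248448, P(S=-28)=1519/4951760157141521099596496896, P(S=-26)=53165/2475880078570760549798248448, P(S=-24)=10792495/9903520314283042199192993792, P(S=-22)=105766451/2475880078570760549798248448, P(S=-20)=6663286413/4951760157141521099596496896, P(S=-18)=86622723369/2475880078570760549798248448, P(S=-16)=15158976589575/19807040628566084398385987584, P(S=-14)=35370945375675/2475880078570760549798248448, P(S=-12)=1138944441096735/4951760157141521099596496896, P(S=-10)=7972611087677145/2475880078570760549798248448, P(S=-8)=390657943296180105/9903520314283042199192993792, P(S=-6)=1051771385797407975/2475880078570760549798248448, P(S=-4)=19983656330150751525/4951760157141521099596496896, P(S=-2)=83931356586633156405/2475880078570760549798248448, P(S=0)=9987831433809345612195/39614081257132168796771975168, P(S=2)=4112636472745024663845/2475880078570760549798248448, P(S=4)=47980758848691954411525/4951760157141521099596496896, P(S=6)=123739851767679250850775/2475880078570760549798248448, P(S=8)=2252065302171762365484105/9903520314283042199192993792, P(S=10)=2252065302171762365484105/2475880078570760549798248448, P(S=12)=15764457115202336558388735/4951760157141521099596496896, P(S=14)=23989391262264425197548075/2475880078570760549798248448, P(S=16)=503777216507552929148509575/19807040628566084398385987584, P(S=18)=141057620622114820161582681/2475880078570760549798248448, P(S=20)=531678723883355860609042413/4951760157141521099596496896, P(S=22)=413527896353721224918144099/2475880078570760549798248448, P(S=24)=2067639481768606124590720495/9903520314283042199192993792, P(S=26)=499085392151042857659829085/2475880078570760549798248448, P(S=28)=698719549011460000723760719/4951760157141521099596496896, P(S=30)=157775382034845806615042743/2475880078570760549798248448, P(S=32)=1104427674243920646305299201/79228162514264337593543950336
E[|S_32|] = Σ_m |m|·P(S_32=m) = 29710561157858183549470301187/1237940039285380274899124224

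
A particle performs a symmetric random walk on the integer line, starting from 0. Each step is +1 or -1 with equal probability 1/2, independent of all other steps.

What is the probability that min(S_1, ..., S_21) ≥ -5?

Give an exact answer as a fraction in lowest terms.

Let f(t,s) = #length-t paths at position s with S_1..S_t all ≥ -5.
f(t,s) = f(t-1,s-1) + f(t-1,s+1) for s ≥ -5; f(t,s) = 0 for s < -5.
t=0: f(0,0)=1
t=1: f(1,-1)=1 f(1,1)=1
t=2: f(2,-2)=1 f(2,0)=2 f(2,2)=1
t=3: f(3,-3)=1 f(3,-1)=3 f(3,1)=3 f(3,3)=1
t=4: f(4,-4)=1 f(4,-2)=4 f(4,0)=6 f(4,2)=4 f(4,4)=1
t=5: f(5,-5)=1 f(5,-3)=5 f(5,-1)=10 f(5,1)=10 f(5,3)=5 f(5,5)=1
t=6: f(6,-4)=6 f(6,-2)=15 f(6,0)=20 f(6,2)=15 f(6,4)=6 f(6,6)=1
t=7: f(7,-5)=6 f(7,-3)=21 f(7,-1)=35 f(7,1)=35 f(7,3)=21 f(7,5)=7 f(7,7)=1
t=8: f(8,-4)=27 f(8,-2)=56 f(8,0)=70 f(8,2)=56 f(8,4)=28 f(8,6)=8 f(8,8)=1
t=9: f(9,-5)=27 f(9,-3)=83 f(9,-1)=126 f(9,1)=126 f(9,3)=84 f(9,5)=36 f(9,7)=9 f(9,9)=1
t=10: f(10,-4)=110 f(10,-2)=209 f(10,0)=252 f(10,2)=210 f(10,4)=120 f(10,6)=45 f(10,8)=10 f(10,10)=1
t=11: f(11,-5)=110 f(11,-3)=319 f(11,-1)=461 f(11,1)=462 f(11,3)=330 f(11,5)=165 f(11,7)=55 f(11,9)=11 f(11,11)=1
t=12: f(12,-4)=429 f(12,-2)=780 f(12,0)=923 f(12,2)=792 f(12,4)=495 f(12,6)=220 f(12,8)=66 f(12,10)=12 f(12,12)=1
t=13: f(13,-5)=429 f(13,-3)=1209 f(13,-1)=1703 f(13,1)=1715 f(13,3)=1287 f(13,5)=715 f(13,7)=286 f(13,9)=78 f(13,11)=13 f(13,13)=1
t=14: f(14,-4)=1638 f(14,-2)=2912 f(14,0)=3418 f(14,2)=3002 f(14,4)=2002 f(14,6)=1001 f(14,8)=364 f(14,10)=91 f(14,12)=14 f(14,14)=1
t=15: f(15,-5)=1638 f(15,-3)=4550 f(15,-1)=6330 f(15,1)=6420 f(15,3)=5004 f(15,5)=3003 f(15,7)=1365 f(15,9)=455 f(15,11)=105 f(15,13)=15 f(15,15)=1
t=16: f(16,-4)=6188 f(16,-2)=10880 f(16,0)=12750 f(16,2)=11424 f(16,4)=8007 f(16,6)=4368 f(16,8)=1820 f(16,10)=560 f(16,12)=120 f(16,14)=16 f(16,16)=1
t=17: f(17,-5)=6188 f(17,-3)=17068 f(17,-1)=23630 f(17,1)=24174 f(17,3)=19431 f(17,5)=12375 f(17,7)=6188 f(17,9)=2380 f(17,11)=680 f(17,13)=136 f(17,15)=17 f(17,17)=1
t=18: f(18,-4)=23256 f(18,-2)=40698 f(18,0)=47804 f(18,2)=43605 f(18,4)=31806 f(18,6)=18563 f(18,8)=8568 f(18,10)=3060 f(18,12)=816 f(18,14)=153 f(18,16)=18 f(18,18)=1
t=19: f(19,-5)=23256 f(19,-3)=63954 f(19,-1)=88502 f(19,1)=91409 f(19,3)=75411 f(19,5)=50369 f(19,7)=27131 f(19,9)=11628 f(19,11)=3876 f(19,13)=969 f(19,15)=171 f(19,17)=19 f(19,19)=1
t=20: f(20,-4)=87210 f(20,-2)=152456 f(20,0)=179911 f(20,2)=166820 f(20,4)=125780 f(20,6)=77500 f(20,8)=38759 f(20,10)=15504 f(20,12)=4845 f(20,14)=1140 f(20,16)=190 f(20,18)=20 f(20,20)=1
t=21: f(21,-5)=87210 f(21,-3)=239666 f(21,-1)=332367 f(21,1)=346731 f(21,3)=292600 f(21,5)=203280 f(21,7)=116259 f(21,9)=54263 f(21,11)=20349 f(21,13)=5985 f(21,15)=1330 f(21,17)=210 f(21,19)=21 f(21,21)=1
Σ_s f(21,s) = 1700272
P = 1700272/2097152 = 106267/131072

Answer: 106267/131072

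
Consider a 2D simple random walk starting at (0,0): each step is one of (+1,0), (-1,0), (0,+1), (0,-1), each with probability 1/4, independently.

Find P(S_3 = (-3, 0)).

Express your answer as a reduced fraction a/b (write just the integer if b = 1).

Let h be the number of horizontal steps (so 3-h are vertical). To end at (-3,0) need (h-3)/2 right-steps and ((3-h)+0)/2 up-steps.
Sum over h with 3 ≤ h ≤ 3, h ≡ 1 (mod 2), 3-h ≡ 0 (mod 2):
h=3: C(3,3)·C(3,0)·C(0,0) = 1·1·1 = 1
Total favorable: 1
Total paths: 4^3 = 64
P = 1/64 = 1/64

Answer: 1/64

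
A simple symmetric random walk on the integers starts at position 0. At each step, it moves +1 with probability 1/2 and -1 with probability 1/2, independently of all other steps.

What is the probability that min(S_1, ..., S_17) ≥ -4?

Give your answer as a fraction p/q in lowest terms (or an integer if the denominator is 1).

Let f(t,s) = #length-t paths at position s with S_1..S_t all ≥ -4.
f(t,s) = f(t-1,s-1) + f(t-1,s+1) for s ≥ -4; f(t,s) = 0 for s < -4.
t=0: f(0,0)=1
t=1: f(1,-1)=1 f(1,1)=1
t=2: f(2,-2)=1 f(2,0)=2 f(2,2)=1
t=3: f(3,-3)=1 f(3,-1)=3 f(3,1)=3 f(3,3)=1
t=4: f(4,-4)=1 f(4,-2)=4 f(4,0)=6 f(4,2)=4 f(4,4)=1
t=5: f(5,-3)=5 f(5,-1)=10 f(5,1)=10 f(5,3)=5 f(5,5)=1
t=6: f(6,-4)=5 f(6,-2)=15 f(6,0)=20 f(6,2)=15 f(6,4)=6 f(6,6)=1
t=7: f(7,-3)=20 f(7,-1)=35 f(7,1)=35 f(7,3)=21 f(7,5)=7 f(7,7)=1
t=8: f(8,-4)=20 f(8,-2)=55 f(8,0)=70 f(8,2)=56 f(8,4)=28 f(8,6)=8 f(8,8)=1
t=9: f(9,-3)=75 f(9,-1)=125 f(9,1)=126 f(9,3)=84 f(9,5)=36 f(9,7)=9 f(9,9)=1
t=10: f(10,-4)=75 f(10,-2)=200 f(10,0)=251 f(10,2)=210 f(10,4)=120 f(10,6)=45 f(10,8)=10 f(10,10)=1
t=11: f(11,-3)=275 f(11,-1)=451 f(11,1)=461 f(11,3)=330 f(11,5)=165 f(11,7)=55 f(11,9)=11 f(11,11)=1
t=12: f(12,-4)=275 f(12,-2)=726 f(12,0)=912 f(12,2)=791 f(12,4)=495 f(12,6)=220 f(12,8)=66 f(12,10)=12 f(12,12)=1
t=13: f(13,-3)=1001 f(13,-1)=1638 f(13,1)=1703 f(13,3)=1286 f(13,5)=715 f(13,7)=286 f(13,9)=78 f(13,11)=13 f(13,13)=1
t=14: f(14,-4)=1001 f(14,-2)=2639 f(14,0)=3341 f(14,2)=2989 f(14,4)=2001 f(14,6)=1001 f(14,8)=364 f(14,10)=91 f(14,12)=14 f(14,14)=1
t=15: f(15,-3)=3640 f(15,-1)=5980 f(15,1)=6330 f(15,3)=4990 f(15,5)=3002 f(15,7)=1365 f(15,9)=455 f(15,11)=105 f(15,13)=15 f(15,15)=1
t=16: f(16,-4)=3640 f(16,-2)=9620 f(16,0)=12310 f(16,2)=11320 f(16,4)=7992 f(16,6)=4367 f(16,8)=1820 f(16,10)=560 f(16,12)=120 f(16,14)=16 f(16,16)=1
t=17: f(17,-3)=13260 f(17,-1)=21930 f(17,1)=23630 f(17,3)=19312 f(17,5)=12359 f(17,7)=6187 f(17,9)=2380 f(17,11)=680 f(17,13)=136 f(17,15)=17 f(17,17)=1
Σ_s f(17,s) = 99892
P = 99892/131072 = 24973/32768

Answer: 24973/32768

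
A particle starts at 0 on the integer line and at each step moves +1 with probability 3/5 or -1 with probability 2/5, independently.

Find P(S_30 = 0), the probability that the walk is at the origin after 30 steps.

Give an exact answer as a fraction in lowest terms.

Answer: 14586785749733474304/186264514923095703125

Derivation:
To be at 0 after 30 steps: need exactly 15 steps of +1 and 15 of -1.
Number of such sequences: C(30,15) = 155117520
Each has probability (3/5)^15 · (2/5)^15 = 470184984576/931322574615478515625
P = 155117520 · 470184984576/931322574615478515625 = 14586785749733474304/186264514923095703125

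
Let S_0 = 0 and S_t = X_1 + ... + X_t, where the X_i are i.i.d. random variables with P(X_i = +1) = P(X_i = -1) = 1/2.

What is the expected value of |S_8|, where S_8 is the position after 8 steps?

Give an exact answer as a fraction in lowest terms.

Answer: 35/16

Derivation:
S_8 takes values m ≡ 0 (mod 2) with |m| ≤ 8; P(S_8=m) = C(8,(8+m)/2)/2^8.
Total paths: 2^8 = 256
Distribution: P(S=-8)=1/256, P(S=-6)=8/256, P(S=-4)=28/256, P(S=-2)=56/256, P(S=0)=70/256, P(S=2)=56/256, P(S=4)=28/256, P(S=6)=8/256, P(S=8)=1/256
E[|S_8|] = Σ_m |m|·P(S_8=m) = 560/256 = 35/16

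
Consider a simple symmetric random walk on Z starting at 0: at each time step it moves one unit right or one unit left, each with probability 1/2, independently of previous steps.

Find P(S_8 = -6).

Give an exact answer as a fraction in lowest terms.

Answer: 1/32

Derivation:
To reach position -6 after 8 steps: need 1 step of +1 and 7 of -1.
Favorable paths: C(8,1) = 8
Total paths: 2^8 = 256
P = 8/256 = 1/32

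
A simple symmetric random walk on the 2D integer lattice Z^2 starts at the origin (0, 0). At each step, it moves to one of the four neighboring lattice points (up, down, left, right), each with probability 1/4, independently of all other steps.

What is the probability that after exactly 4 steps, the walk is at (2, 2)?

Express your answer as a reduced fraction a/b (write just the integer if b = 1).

Answer: 3/128

Derivation:
Let h be the number of horizontal steps (so 4-h are vertical). To end at (2,2) need (h+2)/2 right-steps and ((4-h)+2)/2 up-steps.
Sum over h with 2 ≤ h ≤ 2, h ≡ 0 (mod 2), 4-h ≡ 0 (mod 2):
h=2: C(4,2)·C(2,2)·C(2,2) = 6·1·1 = 6
Total favorable: 6
Total paths: 4^4 = 256
P = 6/256 = 3/128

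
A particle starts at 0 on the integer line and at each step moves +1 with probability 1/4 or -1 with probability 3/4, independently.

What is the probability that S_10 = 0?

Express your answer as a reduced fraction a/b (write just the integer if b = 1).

To be at 0 after 10 steps: need exactly 5 steps of +1 and 5 of -1.
Number of such sequences: C(10,5) = 252
Each has probability (1/4)^5 · (3/4)^5 = 243/1048576
P = 252 · 243/1048576 = 15309/262144

Answer: 15309/262144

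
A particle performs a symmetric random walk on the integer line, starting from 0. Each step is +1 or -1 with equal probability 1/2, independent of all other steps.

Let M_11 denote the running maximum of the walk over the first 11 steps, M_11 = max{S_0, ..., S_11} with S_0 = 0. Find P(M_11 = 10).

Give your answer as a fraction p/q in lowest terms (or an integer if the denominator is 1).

Answer: 1/2048

Derivation:
Let M_11 = max(S_0,...,S_11). Use the reflection principle: for j ≥ 1, #{paths with M_11 ≥ j} = #{S_11 ≥ j} + #{S_11 ≥ j+1}.
By reflection, #{M_11 ≥ 10} = #{S_11 ≥ 10} + #{S_11 ≥ 11} = 1 + 1 = 2.
#{M_11 ≥ 11} = #{S_11 ≥ 11} + #{S_11 ≥ 12} = 1 + 0 = 1.
#{M_11 = 10} = 2 - 1 = 1.
P(M_11 = 10) = 1/2048 = 1/2048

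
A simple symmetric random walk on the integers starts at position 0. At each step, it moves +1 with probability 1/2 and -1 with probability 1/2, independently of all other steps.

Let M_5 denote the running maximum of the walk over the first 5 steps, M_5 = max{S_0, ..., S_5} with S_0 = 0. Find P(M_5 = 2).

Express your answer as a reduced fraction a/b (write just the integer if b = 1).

Let M_5 = max(S_0,...,S_5). Use the reflection principle: for j ≥ 1, #{paths with M_5 ≥ j} = #{S_5 ≥ j} + #{S_5 ≥ j+1}.
By reflection, #{M_5 ≥ 2} = #{S_5 ≥ 2} + #{S_5 ≥ 3} = 6 + 6 = 12.
#{M_5 ≥ 3} = #{S_5 ≥ 3} + #{S_5 ≥ 4} = 6 + 1 = 7.
#{M_5 = 2} = 12 - 7 = 5.
P(M_5 = 2) = 5/32 = 5/32

Answer: 5/32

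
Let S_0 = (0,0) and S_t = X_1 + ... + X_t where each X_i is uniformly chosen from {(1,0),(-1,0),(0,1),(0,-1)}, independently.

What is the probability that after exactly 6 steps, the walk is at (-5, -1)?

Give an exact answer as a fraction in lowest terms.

Answer: 3/2048

Derivation:
Let h be the number of horizontal steps (so 6-h are vertical). To end at (-5,-1) need (h-5)/2 right-steps and ((6-h)-1)/2 up-steps.
Sum over h with 5 ≤ h ≤ 5, h ≡ 1 (mod 2), 6-h ≡ 1 (mod 2):
h=5: C(6,5)·C(5,0)·C(1,0) = 6·1·1 = 6
Total favorable: 6
Total paths: 4^6 = 4096
P = 6/4096 = 3/2048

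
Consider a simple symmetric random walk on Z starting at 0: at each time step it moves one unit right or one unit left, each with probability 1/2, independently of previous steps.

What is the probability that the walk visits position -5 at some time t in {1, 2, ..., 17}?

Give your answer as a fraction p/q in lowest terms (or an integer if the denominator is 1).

Answer: 7795/32768

Derivation:
Count via complement. Let g(t,s) = #length-t paths at position s with S_1..S_t all ≠ -5.
g(t,s) = g(t-1,s-1) + g(t-1,s+1) for s ≠ -5; g(t,-5) = 0.
t=0: g(0,0)=1
t=1: g(1,-1)=1 g(1,1)=1
t=2: g(2,-2)=1 g(2,0)=2 g(2,2)=1
t=3: g(3,-3)=1 g(3,-1)=3 g(3,1)=3 g(3,3)=1
t=4: g(4,-4)=1 g(4,-2)=4 g(4,0)=6 g(4,2)=4 g(4,4)=1
t=5: g(5,-3)=5 g(5,-1)=10 g(5,1)=10 g(5,3)=5 g(5,5)=1
t=6: g(6,-4)=5 g(6,-2)=15 g(6,0)=20 g(6,2)=15 g(6,4)=6 g(6,6)=1
t=7: g(7,-3)=20 g(7,-1)=35 g(7,1)=35 g(7,3)=21 g(7,5)=7 g(7,7)=1
t=8: g(8,-4)=20 g(8,-2)=55 g(8,0)=70 g(8,2)=56 g(8,4)=28 g(8,6)=8 g(8,8)=1
t=9: g(9,-3)=75 g(9,-1)=125 g(9,1)=126 g(9,3)=84 g(9,5)=36 g(9,7)=9 g(9,9)=1
t=10: g(10,-4)=75 g(10,-2)=200 g(10,0)=251 g(10,2)=210 g(10,4)=120 g(10,6)=45 g(10,8)=10 g(10,10)=1
t=11: g(11,-3)=275 g(11,-1)=451 g(11,1)=461 g(11,3)=330 g(11,5)=165 g(11,7)=55 g(11,9)=11 g(11,11)=1
t=12: g(12,-4)=275 g(12,-2)=726 g(12,0)=912 g(12,2)=791 g(12,4)=495 g(12,6)=220 g(12,8)=66 g(12,10)=12 g(12,12)=1
t=13: g(13,-3)=1001 g(13,-1)=1638 g(13,1)=1703 g(13,3)=1286 g(13,5)=715 g(13,7)=286 g(13,9)=78 g(13,11)=13 g(13,13)=1
t=14: g(14,-4)=1001 g(14,-2)=2639 g(14,0)=3341 g(14,2)=2989 g(14,4)=2001 g(14,6)=1001 g(14,8)=364 g(14,10)=91 g(14,12)=14 g(14,14)=1
t=15: g(15,-3)=3640 g(15,-1)=5980 g(15,1)=6330 g(15,3)=4990 g(15,5)=3002 g(15,7)=1365 g(15,9)=455 g(15,11)=105 g(15,13)=15 g(15,15)=1
t=16: g(16,-4)=3640 g(16,-2)=9620 g(16,0)=12310 g(16,2)=11320 g(16,4)=7992 g(16,6)=4367 g(16,8)=1820 g(16,10)=560 g(16,12)=120 g(16,14)=16 g(16,16)=1
t=17: g(17,-3)=13260 g(17,-1)=21930 g(17,1)=23630 g(17,3)=19312 g(17,5)=12359 g(17,7)=6187 g(17,9)=2380 g(17,11)=680 g(17,13)=136 g(17,15)=17 g(17,17)=1
Paths never hitting -5: Σ_s g(17,s) = 99892
Paths hitting -5: 2^17 - 99892 = 31180
P = 31180/131072 = 7795/32768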